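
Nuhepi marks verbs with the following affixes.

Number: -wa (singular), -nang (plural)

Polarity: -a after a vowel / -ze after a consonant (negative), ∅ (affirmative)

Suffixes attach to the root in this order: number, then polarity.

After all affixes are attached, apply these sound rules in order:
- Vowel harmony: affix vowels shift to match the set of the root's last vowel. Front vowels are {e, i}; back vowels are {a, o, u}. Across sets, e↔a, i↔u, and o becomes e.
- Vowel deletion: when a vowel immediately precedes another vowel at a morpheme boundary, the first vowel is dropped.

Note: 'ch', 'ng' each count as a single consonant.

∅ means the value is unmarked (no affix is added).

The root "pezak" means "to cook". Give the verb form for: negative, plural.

pezaknangza

Attach number plural -nang → pezaknang.
Attach polarity negative -ze (after consonant 'ng') → pezaknangze.
Apply vowel harmony: pezaknangze → pezaknangza.
Vowel deletion: no change.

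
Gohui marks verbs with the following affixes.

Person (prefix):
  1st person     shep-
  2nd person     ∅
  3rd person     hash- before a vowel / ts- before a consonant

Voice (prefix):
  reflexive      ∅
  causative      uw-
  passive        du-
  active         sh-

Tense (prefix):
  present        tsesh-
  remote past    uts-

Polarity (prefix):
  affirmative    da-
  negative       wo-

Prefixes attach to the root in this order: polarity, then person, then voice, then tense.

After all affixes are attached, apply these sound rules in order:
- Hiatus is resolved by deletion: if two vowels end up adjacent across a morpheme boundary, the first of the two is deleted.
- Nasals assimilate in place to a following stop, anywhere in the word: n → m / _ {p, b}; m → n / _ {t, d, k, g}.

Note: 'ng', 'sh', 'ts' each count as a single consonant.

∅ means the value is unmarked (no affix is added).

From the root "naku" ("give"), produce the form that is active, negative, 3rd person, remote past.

Attach polarity negative wo- → wonaku.
Attach person 3rd person ts- (before consonant 'w') → tswonaku.
Attach voice active sh- → shtswonaku.
Attach tense remote past uts- → utsshtswonaku.
Vowel deletion: no change.
Nasal assimilation: no change.

utsshtswonaku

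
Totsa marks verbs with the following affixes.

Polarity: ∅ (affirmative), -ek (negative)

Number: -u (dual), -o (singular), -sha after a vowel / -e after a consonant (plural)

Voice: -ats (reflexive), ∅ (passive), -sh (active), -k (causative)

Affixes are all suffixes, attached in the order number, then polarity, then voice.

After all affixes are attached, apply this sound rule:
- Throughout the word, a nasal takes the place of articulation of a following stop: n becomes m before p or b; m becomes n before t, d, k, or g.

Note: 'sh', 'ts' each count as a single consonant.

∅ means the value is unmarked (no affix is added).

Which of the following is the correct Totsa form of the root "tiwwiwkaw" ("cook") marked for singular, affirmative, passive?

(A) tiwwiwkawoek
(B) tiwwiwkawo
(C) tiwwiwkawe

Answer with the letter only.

B

Attach number singular -o → tiwwiwkawo.
polarity = affirmative: zero marking, form stays tiwwiwkawo.
voice = passive: zero marking, form stays tiwwiwkawo.
Nasal assimilation: no change.
So the correct form is tiwwiwkawo, option (B).
(C) tiwwiwkawe is wrong: it uses plural instead of singular for number.
(A) tiwwiwkawoek is wrong: it uses negative instead of affirmative for polarity.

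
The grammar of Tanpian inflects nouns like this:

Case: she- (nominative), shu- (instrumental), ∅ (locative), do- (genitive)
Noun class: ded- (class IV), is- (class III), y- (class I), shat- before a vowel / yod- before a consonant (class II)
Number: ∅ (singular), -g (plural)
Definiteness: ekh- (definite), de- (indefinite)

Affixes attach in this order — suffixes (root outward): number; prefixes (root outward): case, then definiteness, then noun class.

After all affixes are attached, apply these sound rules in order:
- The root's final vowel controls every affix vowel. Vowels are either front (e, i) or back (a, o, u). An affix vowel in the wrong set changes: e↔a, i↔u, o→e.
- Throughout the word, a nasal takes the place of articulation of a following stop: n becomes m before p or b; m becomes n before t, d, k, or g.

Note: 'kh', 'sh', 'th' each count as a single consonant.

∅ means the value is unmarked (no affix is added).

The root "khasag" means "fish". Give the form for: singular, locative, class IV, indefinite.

case = locative: zero marking, form stays khasag.
Attach definiteness indefinite de- → dekhasag.
number = singular: zero marking, form stays dekhasag.
Attach noun class class IV ded- → deddekhasag.
Apply vowel harmony: deddekhasag → daddakhasag.
Nasal assimilation: no change.

daddakhasag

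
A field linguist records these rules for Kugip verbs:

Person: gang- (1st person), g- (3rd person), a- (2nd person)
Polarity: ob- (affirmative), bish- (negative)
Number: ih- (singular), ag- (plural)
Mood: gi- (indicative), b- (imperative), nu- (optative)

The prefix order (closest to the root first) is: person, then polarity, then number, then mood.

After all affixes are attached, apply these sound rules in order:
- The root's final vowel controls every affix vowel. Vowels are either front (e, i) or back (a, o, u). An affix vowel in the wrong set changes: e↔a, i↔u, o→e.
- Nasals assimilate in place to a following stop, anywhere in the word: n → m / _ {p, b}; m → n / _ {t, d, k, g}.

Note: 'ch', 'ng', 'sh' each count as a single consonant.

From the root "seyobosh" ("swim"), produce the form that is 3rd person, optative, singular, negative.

Attach person 3rd person g- → gseyobosh.
Attach polarity negative bish- → bishgseyobosh.
Attach number singular ih- → ihbishgseyobosh.
Attach mood optative nu- → nuihbishgseyobosh.
Apply vowel harmony: nuihbishgseyobosh → nuuhbushgseyobosh.
Nasal assimilation: no change.

nuuhbushgseyobosh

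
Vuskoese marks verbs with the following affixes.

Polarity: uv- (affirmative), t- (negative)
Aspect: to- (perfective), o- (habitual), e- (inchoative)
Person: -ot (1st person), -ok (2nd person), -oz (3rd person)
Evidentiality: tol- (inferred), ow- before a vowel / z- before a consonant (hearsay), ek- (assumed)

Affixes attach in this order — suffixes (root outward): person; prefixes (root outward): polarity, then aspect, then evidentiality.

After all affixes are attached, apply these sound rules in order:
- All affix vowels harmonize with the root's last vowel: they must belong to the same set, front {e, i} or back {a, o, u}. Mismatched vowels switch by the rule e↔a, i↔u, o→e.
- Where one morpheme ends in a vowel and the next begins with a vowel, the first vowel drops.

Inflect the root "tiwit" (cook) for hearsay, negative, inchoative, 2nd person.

ewettiwitek

Attach polarity negative t- → ttiwit.
Attach person 2nd person -ok → ttiwitok.
Attach aspect inchoative e- → ettiwitok.
Attach evidentiality hearsay ow- (before vowel 'e') → owettiwitok.
Apply vowel harmony: owettiwitok → ewettiwitek.
Vowel deletion: no change.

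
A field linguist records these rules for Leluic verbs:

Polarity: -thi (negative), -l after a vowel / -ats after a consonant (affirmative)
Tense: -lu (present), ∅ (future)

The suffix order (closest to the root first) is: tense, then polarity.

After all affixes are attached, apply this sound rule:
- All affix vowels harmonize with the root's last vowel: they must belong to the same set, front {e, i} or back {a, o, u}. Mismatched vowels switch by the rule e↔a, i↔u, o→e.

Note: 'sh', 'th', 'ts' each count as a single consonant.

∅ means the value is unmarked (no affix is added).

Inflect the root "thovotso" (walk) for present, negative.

thovotsoluthu

Attach tense present -lu → thovotsolu.
Attach polarity negative -thi → thovotsoluthi.
Apply vowel harmony: thovotsoluthi → thovotsoluthu.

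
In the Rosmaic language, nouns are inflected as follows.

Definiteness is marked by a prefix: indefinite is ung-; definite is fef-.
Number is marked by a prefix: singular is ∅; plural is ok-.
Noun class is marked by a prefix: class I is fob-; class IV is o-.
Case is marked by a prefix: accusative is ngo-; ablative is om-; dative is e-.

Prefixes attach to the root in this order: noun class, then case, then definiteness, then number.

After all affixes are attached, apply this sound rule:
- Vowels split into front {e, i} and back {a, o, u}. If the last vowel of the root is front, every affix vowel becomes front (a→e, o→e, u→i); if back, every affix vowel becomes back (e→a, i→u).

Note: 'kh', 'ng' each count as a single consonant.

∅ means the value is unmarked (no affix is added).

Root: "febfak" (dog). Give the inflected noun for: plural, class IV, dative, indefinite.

Attach noun class class IV o- → ofebfak.
Attach case dative e- → eofebfak.
Attach definiteness indefinite ung- → ungeofebfak.
Attach number plural ok- → okungeofebfak.
Apply vowel harmony: okungeofebfak → okungaofebfak.

okungaofebfak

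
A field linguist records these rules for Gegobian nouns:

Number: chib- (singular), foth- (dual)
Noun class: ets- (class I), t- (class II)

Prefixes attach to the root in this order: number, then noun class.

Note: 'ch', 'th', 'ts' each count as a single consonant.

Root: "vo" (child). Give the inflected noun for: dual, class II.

tfothvo

Attach number dual foth- → fothvo.
Attach noun class class II t- → tfothvo.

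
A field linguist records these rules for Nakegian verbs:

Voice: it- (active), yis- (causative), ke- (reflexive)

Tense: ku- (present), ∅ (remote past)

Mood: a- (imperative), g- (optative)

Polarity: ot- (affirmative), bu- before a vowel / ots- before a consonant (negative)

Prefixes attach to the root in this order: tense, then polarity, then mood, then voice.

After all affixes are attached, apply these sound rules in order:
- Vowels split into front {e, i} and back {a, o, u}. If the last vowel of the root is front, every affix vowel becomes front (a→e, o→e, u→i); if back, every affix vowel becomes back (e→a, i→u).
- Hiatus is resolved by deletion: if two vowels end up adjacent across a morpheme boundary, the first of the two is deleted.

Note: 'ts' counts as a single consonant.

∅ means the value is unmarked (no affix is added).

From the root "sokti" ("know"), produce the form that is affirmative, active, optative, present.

Attach tense present ku- → kusokti.
Attach polarity affirmative ot- → otkusokti.
Attach mood optative g- → gotkusokti.
Attach voice active it- → itgotkusokti.
Apply vowel harmony: itgotkusokti → itgetkisokti.
Vowel deletion: no change.

itgetkisokti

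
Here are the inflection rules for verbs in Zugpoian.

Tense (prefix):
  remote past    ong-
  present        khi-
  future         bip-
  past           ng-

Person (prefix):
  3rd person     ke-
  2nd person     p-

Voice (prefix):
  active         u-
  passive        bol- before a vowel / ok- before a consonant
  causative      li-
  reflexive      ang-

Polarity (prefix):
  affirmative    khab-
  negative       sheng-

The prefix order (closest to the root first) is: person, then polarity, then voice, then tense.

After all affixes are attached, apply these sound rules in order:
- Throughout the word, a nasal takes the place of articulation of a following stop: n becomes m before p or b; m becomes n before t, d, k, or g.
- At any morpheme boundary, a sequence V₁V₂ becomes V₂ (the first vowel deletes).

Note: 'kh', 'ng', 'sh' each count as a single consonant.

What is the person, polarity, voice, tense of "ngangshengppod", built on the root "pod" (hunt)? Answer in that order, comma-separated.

2nd person, negative, reflexive, past

Segment: ng-ang-sheng-p-pod.
person: p- → 2nd person.
polarity: sheng- → negative.
voice: ang- → reflexive.
tense: ng- → past.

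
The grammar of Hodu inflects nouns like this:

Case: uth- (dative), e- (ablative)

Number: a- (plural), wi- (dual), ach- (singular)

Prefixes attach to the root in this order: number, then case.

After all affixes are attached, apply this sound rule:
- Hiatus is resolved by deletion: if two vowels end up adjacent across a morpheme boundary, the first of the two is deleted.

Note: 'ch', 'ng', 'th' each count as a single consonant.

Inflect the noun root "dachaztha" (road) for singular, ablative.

achdachaztha

Attach number singular ach- → achdachaztha.
Attach case ablative e- → eachdachaztha.
Apply vowel deletion: eachdachaztha → achdachaztha.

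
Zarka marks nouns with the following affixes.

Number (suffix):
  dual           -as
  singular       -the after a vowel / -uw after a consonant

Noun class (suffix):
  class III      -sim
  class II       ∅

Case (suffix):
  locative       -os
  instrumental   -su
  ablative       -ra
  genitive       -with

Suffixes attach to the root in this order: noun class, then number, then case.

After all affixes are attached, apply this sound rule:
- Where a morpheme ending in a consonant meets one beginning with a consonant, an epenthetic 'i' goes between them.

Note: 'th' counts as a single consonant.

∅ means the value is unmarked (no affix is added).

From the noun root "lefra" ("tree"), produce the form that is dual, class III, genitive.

lefrasimasiwith

Attach noun class class III -sim → lefrasim.
Attach number dual -as → lefrasimas.
Attach case genitive -with → lefrasimaswith.
Apply epenthesis: lefrasimaswith → lefrasimasiwith.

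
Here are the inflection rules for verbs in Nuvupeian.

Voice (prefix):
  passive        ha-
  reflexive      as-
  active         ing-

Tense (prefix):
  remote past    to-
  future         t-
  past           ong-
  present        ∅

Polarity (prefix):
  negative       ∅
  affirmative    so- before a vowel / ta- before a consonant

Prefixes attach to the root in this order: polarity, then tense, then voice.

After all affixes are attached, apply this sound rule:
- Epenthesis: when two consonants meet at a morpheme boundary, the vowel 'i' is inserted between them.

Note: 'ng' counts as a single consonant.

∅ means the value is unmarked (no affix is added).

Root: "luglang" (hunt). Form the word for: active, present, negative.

polarity = negative: zero marking, form stays luglang.
tense = present: zero marking, form stays luglang.
Attach voice active ing- → ingluglang.
Apply epenthesis: ingluglang → ingiluglang.

ingiluglang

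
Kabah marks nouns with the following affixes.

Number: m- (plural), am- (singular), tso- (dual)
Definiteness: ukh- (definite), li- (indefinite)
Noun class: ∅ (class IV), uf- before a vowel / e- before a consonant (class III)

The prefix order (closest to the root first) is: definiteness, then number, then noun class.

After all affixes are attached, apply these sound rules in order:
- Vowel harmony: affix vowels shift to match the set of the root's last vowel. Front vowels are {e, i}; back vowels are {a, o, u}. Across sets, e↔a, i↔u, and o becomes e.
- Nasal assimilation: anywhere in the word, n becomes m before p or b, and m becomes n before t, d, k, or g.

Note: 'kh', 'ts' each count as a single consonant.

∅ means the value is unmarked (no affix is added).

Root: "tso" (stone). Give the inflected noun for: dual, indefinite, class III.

atsolutso

Attach definiteness indefinite li- → litso.
Attach number dual tso- → tsolitso.
Attach noun class class III e- (before consonant 'ts') → etsolitso.
Apply vowel harmony: etsolitso → atsolutso.
Nasal assimilation: no change.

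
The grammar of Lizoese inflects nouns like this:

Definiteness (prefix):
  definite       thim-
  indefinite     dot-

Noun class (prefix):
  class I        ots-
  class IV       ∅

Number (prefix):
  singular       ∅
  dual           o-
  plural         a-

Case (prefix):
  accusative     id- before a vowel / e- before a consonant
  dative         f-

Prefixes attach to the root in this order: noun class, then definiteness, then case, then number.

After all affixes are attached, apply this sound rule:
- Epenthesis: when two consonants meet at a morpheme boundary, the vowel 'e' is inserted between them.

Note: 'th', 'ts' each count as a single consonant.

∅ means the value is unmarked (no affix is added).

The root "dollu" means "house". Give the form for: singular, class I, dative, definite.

fethimotsedollu

Attach noun class class I ots- → otsdollu.
Attach definiteness definite thim- → thimotsdollu.
Attach case dative f- → fthimotsdollu.
number = singular: zero marking, form stays fthimotsdollu.
Apply epenthesis: fthimotsdollu → fethimotsedollu.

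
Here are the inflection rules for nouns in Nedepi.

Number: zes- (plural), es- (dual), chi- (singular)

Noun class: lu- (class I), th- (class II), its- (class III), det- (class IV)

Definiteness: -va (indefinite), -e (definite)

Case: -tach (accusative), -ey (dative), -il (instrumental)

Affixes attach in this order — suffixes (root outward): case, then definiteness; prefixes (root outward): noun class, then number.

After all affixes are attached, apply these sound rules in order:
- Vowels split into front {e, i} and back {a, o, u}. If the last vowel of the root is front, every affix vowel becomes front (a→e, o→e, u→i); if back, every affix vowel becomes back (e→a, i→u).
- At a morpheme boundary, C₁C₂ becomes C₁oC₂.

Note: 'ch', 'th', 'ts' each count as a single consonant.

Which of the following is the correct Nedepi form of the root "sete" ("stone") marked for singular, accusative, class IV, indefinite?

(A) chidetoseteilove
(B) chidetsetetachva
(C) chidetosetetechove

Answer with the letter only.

Attach noun class class IV det- → detsete.
Attach case accusative -tach → detsetetach.
Attach number singular chi- → chidetsetetach.
Attach definiteness indefinite -va → chidetsetetachva.
Apply vowel harmony: chidetsetetachva → chidetsetetechve.
Apply epenthesis: chidetsetetechve → chidetosetetechove.
So the correct form is chidetosetetechove, option (C).
(B) chidetsetetachva is wrong: it fails to apply the sound rule(s).
(A) chidetoseteilove is wrong: it uses instrumental instead of accusative for case.

C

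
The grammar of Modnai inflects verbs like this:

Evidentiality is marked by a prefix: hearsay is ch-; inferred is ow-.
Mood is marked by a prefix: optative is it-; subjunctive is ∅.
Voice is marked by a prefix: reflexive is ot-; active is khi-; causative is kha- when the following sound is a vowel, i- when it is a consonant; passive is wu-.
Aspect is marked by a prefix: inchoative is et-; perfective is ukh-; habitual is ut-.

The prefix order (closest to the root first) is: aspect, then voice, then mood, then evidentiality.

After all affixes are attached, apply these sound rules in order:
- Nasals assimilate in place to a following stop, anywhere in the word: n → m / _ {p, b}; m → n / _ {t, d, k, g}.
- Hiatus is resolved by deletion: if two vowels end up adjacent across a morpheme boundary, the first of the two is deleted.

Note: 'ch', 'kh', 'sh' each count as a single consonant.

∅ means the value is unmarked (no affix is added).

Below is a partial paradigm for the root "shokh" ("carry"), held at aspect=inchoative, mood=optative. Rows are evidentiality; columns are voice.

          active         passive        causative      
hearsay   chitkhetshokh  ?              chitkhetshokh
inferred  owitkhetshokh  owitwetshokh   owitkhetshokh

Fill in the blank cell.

Attach aspect inchoative et- → etshokh.
Attach voice passive wu- → wuetshokh.
Attach mood optative it- → itwuetshokh.
Attach evidentiality hearsay ch- → chitwuetshokh.
Nasal assimilation: no change.
Apply vowel deletion: chitwuetshokh → chitwetshokh.

chitwetshokh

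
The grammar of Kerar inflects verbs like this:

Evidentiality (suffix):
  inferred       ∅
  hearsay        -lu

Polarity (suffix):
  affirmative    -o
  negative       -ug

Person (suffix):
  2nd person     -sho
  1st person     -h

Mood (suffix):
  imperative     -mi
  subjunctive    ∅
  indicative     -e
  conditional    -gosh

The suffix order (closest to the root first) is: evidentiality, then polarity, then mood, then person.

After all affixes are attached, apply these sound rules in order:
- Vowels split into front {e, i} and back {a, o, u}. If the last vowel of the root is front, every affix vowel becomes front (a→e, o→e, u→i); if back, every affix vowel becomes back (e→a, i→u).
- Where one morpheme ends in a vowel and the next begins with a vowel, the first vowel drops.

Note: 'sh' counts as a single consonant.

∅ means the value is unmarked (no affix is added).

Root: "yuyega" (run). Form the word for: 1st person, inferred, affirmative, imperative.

evidentiality = inferred: zero marking, form stays yuyega.
Attach polarity affirmative -o → yuyegao.
Attach mood imperative -mi → yuyegaomi.
Attach person 1st person -h → yuyegaomih.
Apply vowel harmony: yuyegaomih → yuyegaomuh.
Apply vowel deletion: yuyegaomuh → yuyegomuh.

yuyegomuh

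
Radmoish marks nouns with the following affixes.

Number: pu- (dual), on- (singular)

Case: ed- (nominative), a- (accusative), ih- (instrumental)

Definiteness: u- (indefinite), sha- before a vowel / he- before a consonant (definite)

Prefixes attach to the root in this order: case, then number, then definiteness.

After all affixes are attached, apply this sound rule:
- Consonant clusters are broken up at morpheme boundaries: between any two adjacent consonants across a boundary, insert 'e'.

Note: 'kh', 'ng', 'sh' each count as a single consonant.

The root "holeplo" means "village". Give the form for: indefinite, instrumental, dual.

Attach case instrumental ih- → ihholeplo.
Attach number dual pu- → puihholeplo.
Attach definiteness indefinite u- → upuihholeplo.
Apply epenthesis: upuihholeplo → upuiheholeplo.

upuiheholeplo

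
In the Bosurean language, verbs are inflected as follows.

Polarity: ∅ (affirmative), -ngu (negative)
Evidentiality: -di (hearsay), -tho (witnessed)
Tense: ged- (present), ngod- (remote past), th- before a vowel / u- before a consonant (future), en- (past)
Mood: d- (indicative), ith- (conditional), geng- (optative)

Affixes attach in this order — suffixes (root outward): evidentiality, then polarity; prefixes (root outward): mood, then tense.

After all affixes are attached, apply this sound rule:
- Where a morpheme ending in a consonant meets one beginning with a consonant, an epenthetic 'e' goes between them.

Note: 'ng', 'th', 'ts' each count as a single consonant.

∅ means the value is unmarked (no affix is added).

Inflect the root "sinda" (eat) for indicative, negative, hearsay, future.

udesindadingu

Attach evidentiality hearsay -di → sindadi.
Attach polarity negative -ngu → sindadingu.
Attach mood indicative d- → dsindadingu.
Attach tense future u- (before consonant 'd') → udsindadingu.
Apply epenthesis: udsindadingu → udesindadingu.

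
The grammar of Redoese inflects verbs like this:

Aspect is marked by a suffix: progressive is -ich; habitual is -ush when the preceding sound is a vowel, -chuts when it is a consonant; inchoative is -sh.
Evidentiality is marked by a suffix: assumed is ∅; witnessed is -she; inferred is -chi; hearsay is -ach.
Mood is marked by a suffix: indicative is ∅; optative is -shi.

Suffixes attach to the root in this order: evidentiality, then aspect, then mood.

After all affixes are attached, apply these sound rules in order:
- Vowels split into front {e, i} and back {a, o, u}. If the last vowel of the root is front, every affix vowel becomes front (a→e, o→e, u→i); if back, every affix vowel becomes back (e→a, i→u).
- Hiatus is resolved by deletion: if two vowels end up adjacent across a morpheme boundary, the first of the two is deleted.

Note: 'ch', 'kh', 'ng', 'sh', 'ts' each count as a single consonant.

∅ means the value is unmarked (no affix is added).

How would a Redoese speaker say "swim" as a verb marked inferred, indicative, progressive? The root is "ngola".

Attach evidentiality inferred -chi → ngolachi.
Attach aspect progressive -ich → ngolachiich.
mood = indicative: zero marking, form stays ngolachiich.
Apply vowel harmony: ngolachiich → ngolachuuch.
Apply vowel deletion: ngolachuuch → ngolachuch.

ngolachuch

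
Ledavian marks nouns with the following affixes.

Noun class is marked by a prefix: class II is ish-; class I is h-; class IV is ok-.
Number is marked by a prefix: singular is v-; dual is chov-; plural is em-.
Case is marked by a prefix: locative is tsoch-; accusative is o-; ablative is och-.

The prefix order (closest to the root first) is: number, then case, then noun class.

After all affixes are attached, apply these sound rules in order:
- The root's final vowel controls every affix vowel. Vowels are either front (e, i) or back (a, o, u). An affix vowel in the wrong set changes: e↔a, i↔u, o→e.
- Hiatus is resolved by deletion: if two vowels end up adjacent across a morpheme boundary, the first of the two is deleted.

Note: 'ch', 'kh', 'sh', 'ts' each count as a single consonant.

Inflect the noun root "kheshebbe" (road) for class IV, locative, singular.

ektsechvkheshebbe

Attach number singular v- → vkheshebbe.
Attach case locative tsoch- → tsochvkheshebbe.
Attach noun class class IV ok- → oktsochvkheshebbe.
Apply vowel harmony: oktsochvkheshebbe → ektsechvkheshebbe.
Vowel deletion: no change.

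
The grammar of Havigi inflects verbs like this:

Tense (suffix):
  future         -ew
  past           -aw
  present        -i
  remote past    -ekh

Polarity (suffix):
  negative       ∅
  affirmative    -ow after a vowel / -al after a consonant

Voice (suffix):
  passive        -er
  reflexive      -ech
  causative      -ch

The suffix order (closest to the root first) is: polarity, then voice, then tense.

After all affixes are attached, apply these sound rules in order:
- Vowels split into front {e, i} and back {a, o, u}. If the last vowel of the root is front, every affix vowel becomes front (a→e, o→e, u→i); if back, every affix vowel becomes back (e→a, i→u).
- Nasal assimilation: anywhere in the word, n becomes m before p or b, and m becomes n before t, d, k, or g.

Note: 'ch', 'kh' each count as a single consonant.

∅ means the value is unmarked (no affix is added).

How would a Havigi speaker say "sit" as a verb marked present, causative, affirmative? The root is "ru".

Attach polarity affirmative -ow (after vowel 'u') → ruow.
Attach voice causative -ch → ruowch.
Attach tense present -i → ruowchi.
Apply vowel harmony: ruowchi → ruowchu.
Nasal assimilation: no change.

ruowchu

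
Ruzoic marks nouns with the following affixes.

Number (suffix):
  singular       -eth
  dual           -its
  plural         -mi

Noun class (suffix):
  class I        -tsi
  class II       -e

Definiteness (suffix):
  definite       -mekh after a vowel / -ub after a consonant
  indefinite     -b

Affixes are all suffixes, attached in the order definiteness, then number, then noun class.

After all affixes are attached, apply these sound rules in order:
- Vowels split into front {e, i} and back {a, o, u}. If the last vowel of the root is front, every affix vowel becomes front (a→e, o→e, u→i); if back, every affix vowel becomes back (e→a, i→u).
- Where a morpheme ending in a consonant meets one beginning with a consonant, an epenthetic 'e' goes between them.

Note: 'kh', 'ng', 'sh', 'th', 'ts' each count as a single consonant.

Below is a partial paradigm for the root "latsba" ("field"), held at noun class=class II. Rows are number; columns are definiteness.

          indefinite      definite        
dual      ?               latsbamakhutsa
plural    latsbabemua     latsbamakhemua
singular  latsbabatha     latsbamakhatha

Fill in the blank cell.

latsbabutsa

Attach definiteness indefinite -b → latsbab.
Attach number dual -its → latsbabits.
Attach noun class class II -e → latsbabitse.
Apply vowel harmony: latsbabitse → latsbabutsa.
Epenthesis: no change.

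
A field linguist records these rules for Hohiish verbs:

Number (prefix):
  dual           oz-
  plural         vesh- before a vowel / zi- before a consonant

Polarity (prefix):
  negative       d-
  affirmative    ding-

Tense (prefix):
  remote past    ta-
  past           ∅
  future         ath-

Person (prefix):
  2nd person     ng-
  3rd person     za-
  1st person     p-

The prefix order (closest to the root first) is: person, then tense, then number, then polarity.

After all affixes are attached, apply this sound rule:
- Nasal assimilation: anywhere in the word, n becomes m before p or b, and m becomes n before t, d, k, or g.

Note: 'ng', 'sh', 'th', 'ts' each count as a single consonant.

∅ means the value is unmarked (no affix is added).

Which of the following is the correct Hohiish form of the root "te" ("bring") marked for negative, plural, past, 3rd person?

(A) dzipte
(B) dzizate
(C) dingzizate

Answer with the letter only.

B

Attach person 3rd person za- → zate.
tense = past: zero marking, form stays zate.
Attach number plural zi- (before consonant 'z') → zizate.
Attach polarity negative d- → dzizate.
Nasal assimilation: no change.
So the correct form is dzizate, option (B).
(C) dingzizate is wrong: it uses affirmative instead of negative for polarity.
(A) dzipte is wrong: it uses 1st person instead of 3rd person for person.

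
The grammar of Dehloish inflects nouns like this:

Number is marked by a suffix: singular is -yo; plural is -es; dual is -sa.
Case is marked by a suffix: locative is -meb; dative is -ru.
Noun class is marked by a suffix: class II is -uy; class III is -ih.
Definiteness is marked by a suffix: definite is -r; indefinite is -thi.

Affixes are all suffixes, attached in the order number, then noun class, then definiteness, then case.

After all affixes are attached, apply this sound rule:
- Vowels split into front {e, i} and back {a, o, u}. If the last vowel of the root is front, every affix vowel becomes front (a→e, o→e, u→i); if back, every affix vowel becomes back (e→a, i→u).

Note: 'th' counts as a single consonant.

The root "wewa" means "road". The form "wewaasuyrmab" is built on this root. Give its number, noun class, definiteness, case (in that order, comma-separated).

Segment: wewa-es-uy-r-meb.
number: -es → plural.
noun class: -uy → class II.
definiteness: -r → definite.
case: -meb → locative.

plural, class II, definite, locative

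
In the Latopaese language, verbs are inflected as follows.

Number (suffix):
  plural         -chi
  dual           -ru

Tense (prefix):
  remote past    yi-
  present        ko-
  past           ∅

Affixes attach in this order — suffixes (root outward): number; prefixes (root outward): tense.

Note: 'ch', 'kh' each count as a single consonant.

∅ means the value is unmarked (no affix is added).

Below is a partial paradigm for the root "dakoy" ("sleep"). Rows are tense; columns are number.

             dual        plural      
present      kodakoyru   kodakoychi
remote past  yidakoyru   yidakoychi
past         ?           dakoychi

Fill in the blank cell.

dakoyru

tense = past: zero marking, form stays dakoy.
Attach number dual -ru → dakoyru.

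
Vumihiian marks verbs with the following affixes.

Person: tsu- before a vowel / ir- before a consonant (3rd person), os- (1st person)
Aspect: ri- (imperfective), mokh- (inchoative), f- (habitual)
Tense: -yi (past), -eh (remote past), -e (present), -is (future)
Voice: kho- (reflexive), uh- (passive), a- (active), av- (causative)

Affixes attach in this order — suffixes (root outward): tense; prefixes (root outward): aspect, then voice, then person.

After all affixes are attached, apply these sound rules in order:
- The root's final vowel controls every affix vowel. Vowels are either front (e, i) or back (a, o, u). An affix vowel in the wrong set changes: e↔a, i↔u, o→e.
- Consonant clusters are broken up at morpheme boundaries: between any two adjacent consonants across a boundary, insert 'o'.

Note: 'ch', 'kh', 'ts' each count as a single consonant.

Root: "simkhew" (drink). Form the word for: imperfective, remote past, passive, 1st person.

Attach aspect imperfective ri- → risimkhew.
Attach voice passive uh- → uhrisimkhew.
Attach person 1st person os- → osuhrisimkhew.
Attach tense remote past -eh → osuhrisimkheweh.
Apply vowel harmony: osuhrisimkheweh → esihrisimkheweh.
Apply epenthesis: esihrisimkheweh → esihorisimkheweh.

esihorisimkheweh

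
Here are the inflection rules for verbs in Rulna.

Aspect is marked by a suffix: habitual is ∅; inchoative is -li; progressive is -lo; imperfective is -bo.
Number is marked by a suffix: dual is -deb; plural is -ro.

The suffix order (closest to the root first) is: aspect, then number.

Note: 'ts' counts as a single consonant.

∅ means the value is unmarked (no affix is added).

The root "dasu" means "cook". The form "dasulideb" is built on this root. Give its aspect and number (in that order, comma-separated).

inchoative, dual

Segment: dasu-li-deb.
aspect: -li → inchoative.
number: -deb → dual.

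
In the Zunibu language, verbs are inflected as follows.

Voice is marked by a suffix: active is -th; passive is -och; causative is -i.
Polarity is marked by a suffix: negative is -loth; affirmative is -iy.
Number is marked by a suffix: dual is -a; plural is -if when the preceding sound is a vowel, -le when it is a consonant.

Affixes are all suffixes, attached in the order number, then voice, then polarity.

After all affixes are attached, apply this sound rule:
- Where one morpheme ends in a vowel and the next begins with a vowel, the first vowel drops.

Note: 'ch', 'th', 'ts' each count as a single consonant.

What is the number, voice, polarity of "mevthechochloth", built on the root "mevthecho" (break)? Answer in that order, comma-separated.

Segment: mevthecho-a-och-loth.
number: -a → dual.
voice: -och → passive.
polarity: -loth → negative.

dual, passive, negative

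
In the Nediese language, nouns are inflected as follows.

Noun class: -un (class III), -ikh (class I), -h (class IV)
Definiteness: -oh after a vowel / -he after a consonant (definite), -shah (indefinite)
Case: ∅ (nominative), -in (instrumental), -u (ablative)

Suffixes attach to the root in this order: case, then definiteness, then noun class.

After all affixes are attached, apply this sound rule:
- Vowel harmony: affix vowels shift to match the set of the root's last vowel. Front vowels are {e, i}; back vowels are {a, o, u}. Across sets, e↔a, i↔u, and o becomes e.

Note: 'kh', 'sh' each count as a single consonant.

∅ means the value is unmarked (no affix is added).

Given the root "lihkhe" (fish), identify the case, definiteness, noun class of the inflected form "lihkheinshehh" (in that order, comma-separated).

instrumental, indefinite, class IV

Segment: lihkhe-in-shah-h.
case: -in → instrumental.
definiteness: -shah → indefinite.
noun class: -h → class IV.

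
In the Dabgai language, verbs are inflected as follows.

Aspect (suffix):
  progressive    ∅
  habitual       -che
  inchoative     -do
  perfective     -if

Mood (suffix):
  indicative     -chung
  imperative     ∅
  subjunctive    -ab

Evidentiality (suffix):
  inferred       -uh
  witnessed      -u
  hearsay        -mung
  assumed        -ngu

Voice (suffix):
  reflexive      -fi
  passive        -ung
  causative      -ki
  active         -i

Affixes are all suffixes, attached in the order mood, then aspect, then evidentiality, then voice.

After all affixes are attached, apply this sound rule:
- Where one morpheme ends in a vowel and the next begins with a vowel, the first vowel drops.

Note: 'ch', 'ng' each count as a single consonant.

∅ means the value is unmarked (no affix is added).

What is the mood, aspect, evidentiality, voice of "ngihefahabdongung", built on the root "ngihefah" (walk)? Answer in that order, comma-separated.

Segment: ngihefah-ab-do-ngu-ung.
mood: -ab → subjunctive.
aspect: -do → inchoative.
evidentiality: -ngu → assumed.
voice: -ung → passive.

subjunctive, inchoative, assumed, passive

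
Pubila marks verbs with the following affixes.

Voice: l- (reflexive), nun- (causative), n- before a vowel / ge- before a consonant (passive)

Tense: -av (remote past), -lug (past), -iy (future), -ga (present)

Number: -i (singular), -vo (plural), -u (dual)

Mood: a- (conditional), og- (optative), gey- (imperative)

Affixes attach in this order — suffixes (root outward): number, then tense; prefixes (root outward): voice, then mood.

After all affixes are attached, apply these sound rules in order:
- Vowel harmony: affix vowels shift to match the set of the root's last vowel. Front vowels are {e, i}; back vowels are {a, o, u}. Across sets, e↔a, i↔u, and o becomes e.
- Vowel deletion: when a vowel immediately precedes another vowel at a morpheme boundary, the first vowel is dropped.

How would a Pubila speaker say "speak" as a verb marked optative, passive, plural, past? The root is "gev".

eggegevvelig

Attach number plural -vo → gevvo.
Attach voice passive ge- (before consonant 'g') → gegevvo.
Attach mood optative og- → oggegevvo.
Attach tense past -lug → oggegevvolug.
Apply vowel harmony: oggegevvolug → eggegevvelig.
Vowel deletion: no change.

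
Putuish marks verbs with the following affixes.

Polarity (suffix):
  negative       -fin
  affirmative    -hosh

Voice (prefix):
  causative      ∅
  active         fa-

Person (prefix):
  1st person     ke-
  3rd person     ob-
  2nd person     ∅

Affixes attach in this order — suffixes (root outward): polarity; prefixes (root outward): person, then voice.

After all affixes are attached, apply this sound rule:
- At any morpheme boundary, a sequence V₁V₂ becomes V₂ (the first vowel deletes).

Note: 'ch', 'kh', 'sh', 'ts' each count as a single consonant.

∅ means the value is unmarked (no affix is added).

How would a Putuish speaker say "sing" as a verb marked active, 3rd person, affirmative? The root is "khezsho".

Attach polarity affirmative -hosh → khezshohosh.
Attach person 3rd person ob- → obkhezshohosh.
Attach voice active fa- → faobkhezshohosh.
Apply vowel deletion: faobkhezshohosh → fobkhezshohosh.

fobkhezshohosh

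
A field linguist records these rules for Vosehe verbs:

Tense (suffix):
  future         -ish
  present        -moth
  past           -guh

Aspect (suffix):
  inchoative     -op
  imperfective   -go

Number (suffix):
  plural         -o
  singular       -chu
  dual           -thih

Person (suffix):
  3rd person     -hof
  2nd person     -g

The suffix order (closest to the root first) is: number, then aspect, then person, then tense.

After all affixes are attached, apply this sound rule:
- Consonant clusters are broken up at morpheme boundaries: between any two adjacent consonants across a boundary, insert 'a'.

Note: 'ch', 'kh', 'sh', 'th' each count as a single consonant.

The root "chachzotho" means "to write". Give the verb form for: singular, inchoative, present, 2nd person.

Attach number singular -chu → chachzothochu.
Attach aspect inchoative -op → chachzothochuop.
Attach person 2nd person -g → chachzothochuopg.
Attach tense present -moth → chachzothochuopgmoth.
Apply epenthesis: chachzothochuopgmoth → chachzothochuopagamoth.

chachzothochuopagamoth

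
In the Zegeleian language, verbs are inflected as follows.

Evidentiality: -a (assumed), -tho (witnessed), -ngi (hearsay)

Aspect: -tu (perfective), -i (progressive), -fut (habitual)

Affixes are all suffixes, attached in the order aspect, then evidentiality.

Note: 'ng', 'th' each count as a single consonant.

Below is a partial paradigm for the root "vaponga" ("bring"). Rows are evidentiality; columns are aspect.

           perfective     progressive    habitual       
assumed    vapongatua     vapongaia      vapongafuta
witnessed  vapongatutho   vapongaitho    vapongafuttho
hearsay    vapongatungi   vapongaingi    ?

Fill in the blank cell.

vapongafutngi

Attach aspect habitual -fut → vapongafut.
Attach evidentiality hearsay -ngi → vapongafutngi.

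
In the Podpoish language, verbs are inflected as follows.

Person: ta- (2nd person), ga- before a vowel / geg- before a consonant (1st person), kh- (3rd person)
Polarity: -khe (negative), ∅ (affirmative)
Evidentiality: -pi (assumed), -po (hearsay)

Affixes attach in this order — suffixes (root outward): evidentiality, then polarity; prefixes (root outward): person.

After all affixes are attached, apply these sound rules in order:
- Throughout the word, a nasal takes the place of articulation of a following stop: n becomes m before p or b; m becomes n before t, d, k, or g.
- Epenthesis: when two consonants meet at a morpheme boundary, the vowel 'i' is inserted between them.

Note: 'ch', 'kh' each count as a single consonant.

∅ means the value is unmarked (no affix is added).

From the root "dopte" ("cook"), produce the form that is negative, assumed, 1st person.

gegidoptepikhe

Attach evidentiality assumed -pi → doptepi.
Attach person 1st person geg- (before consonant 'd') → gegdoptepi.
Attach polarity negative -khe → gegdoptepikhe.
Nasal assimilation: no change.
Apply epenthesis: gegdoptepikhe → gegidoptepikhe.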